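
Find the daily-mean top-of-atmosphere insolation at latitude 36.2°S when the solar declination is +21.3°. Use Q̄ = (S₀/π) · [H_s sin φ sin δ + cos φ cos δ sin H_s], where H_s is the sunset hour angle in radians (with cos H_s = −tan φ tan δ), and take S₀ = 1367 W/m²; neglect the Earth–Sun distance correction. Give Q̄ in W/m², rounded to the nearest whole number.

194 W/m²

−tan φ tan δ = −(-0.7319)(0.3899) = 0.2854; H_s = arccos(0.2854) = 73.42°. In radians, H_s = 1.2814.
H_s sin φ sin δ = 1.2814 × -0.5906 × 0.3633 = -0.2749.
cos φ cos δ sin H_s = 0.8070 × 0.9317 × 0.9584 = 0.7206.
Q̄ = (1367/π) × (-0.2749 + 0.7206) = 435.13 × 0.4457 = 193.94 W/m².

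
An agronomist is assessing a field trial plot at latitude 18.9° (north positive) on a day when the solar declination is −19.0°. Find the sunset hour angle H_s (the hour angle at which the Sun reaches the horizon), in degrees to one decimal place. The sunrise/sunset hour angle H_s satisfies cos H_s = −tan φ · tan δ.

83.2°

cos H_s = −tan(18.9°) · tan(-19.0°) = 0.1179, so H_s = arccos(0.1179) = 83.23°.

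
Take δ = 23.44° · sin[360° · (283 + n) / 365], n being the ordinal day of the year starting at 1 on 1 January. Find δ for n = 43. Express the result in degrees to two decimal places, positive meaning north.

-14.58°

360 × (283 + 43) / 365 = 321.534°; sin(321.534°) = -0.6221.
δ = 23.44 × -0.6221 = -14.582° ≈ -14.58°.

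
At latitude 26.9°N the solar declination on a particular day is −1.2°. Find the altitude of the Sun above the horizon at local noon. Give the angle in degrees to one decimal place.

At local solar noon the hour angle is zero, so the elevation is 90° − |φ − δ| = 90° − |26.9° − (-1.2°)| = 90° − 28.1° = 61.9°.

61.9°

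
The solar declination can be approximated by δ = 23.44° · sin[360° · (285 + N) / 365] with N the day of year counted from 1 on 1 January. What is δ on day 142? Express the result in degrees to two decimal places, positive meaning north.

+20.53°

360 × (285 + 142) / 365 = 421.151°; sin(421.151°) = 0.8759.
δ = 23.44 × 0.8759 = 20.531° ≈ +20.53°.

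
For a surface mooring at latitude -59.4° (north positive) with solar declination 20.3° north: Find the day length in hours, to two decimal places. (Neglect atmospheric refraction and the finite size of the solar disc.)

6.84 hours

−tan φ tan δ = −(-1.6909)(0.3699) = 0.6255; H_s = arccos(0.6255) = 51.28°.
Day length = 2 H_s / 15° h⁻¹ = 102.56° / 15 = 6.837 h.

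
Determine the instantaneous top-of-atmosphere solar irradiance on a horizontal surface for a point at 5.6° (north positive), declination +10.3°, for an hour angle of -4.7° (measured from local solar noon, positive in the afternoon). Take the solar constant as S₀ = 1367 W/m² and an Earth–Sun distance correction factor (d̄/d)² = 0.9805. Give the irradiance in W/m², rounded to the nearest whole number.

cos θ_z = sin(5.6°) sin(10.3°) + cos(5.6°) cos(10.3°) cos(-4.70°) = 0.0174 + 0.9759 = 0.9933.
Top-of-atmosphere irradiance = S₀ (d̄/d)² cos θ_z = 1367 × 0.9805 × 0.9933 = 1331.36 W/m².

1331 W/m²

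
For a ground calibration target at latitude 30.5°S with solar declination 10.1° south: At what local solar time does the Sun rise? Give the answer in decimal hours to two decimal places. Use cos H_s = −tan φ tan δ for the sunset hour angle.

cos H_s = −tan(-30.5°) · tan(-10.1°) = -0.1049, so H_s = arccos(-0.1049) = 96.02°.
Sunrise is at 12 − H_s/15 = 12 − 6.401 = 5.599 h local solar time.

5.60 h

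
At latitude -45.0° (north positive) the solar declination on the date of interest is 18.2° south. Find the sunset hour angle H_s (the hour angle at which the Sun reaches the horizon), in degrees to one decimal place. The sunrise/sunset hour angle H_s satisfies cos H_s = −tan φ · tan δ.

cos H_s = −tan(-45.0°) · tan(-18.2°) = -0.3288, so H_s = arccos(-0.3288) = 109.20°.

109.2°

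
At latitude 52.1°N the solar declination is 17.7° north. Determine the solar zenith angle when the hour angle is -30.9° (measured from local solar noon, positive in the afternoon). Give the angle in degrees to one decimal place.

42.1°

cos θ_z = sin(52.1°) sin(17.7°) + cos(52.1°) cos(17.7°) cos(-30.90°) = 0.2399 + 0.5021 = 0.7420.
θ_z = arccos(0.7420) = 42.10°.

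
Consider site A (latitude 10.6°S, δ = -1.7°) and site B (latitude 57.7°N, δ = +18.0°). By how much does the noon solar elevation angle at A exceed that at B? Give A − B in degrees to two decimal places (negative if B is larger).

A: 90° − |-10.6 − (-1.7)| = 81.10°.
B: 90° − |57.7 − (18.0)| = 50.30°.
A − B = 81.10 − 50.30 = 30.80°.

+30.80°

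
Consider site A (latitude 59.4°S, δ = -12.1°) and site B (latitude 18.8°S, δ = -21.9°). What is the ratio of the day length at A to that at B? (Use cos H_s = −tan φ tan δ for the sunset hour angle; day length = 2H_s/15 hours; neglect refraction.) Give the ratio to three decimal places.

A: H_s = arccos(−tan -59.4° · tan -12.1°) = 111.25°, so 2H_s/15 = 14.8333 h.
B: H_s = arccos(−tan -18.8° · tan -21.9°) = 97.87°, so 2H_s/15 = 13.0493 h.
Ratio A/B = 14.8333 / 13.0493 = 1.1367.

1.137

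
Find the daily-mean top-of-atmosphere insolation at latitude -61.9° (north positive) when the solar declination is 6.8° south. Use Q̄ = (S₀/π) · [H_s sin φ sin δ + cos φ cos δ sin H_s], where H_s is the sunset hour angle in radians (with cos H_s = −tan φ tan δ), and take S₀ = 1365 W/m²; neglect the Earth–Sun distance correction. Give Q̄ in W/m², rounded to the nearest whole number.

280 W/m²

−tan φ tan δ = −(-1.8728)(-0.1192) = -0.2232; H_s = arccos(-0.2232) = 102.90°. In radians, H_s = 1.7959.
H_s sin φ sin δ = 1.7959 × -0.8821 × -0.1184 = 0.1876.
cos φ cos δ sin H_s = 0.4710 × 0.9930 × 0.9748 = 0.4559.
Q̄ = (1365/π) × (0.1876 + 0.4559) = 434.49 × 0.6435 = 279.59 W/m².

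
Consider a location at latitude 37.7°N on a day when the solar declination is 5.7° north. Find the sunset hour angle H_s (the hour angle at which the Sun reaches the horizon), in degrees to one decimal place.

cos H_s = −tan(37.7°) · tan(5.7°) = -0.0771, so H_s = arccos(-0.0771) = 94.42°.

94.4°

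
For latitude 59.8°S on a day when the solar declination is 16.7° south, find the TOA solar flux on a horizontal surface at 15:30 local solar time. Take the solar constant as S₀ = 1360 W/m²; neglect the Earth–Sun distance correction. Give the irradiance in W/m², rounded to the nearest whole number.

Hour angle H = 15° × (15.5 − 12) = 52.50°.
cos θ_z = sin φ sin δ + cos φ cos δ cos H = (-0.8643)(-0.2874) + (0.5030)(0.9578)(0.6088) = 0.5417.
Top-of-atmosphere irradiance = S₀ cos θ_z = 1360 × 0.5417 = 736.71 W/m².

737 W/m²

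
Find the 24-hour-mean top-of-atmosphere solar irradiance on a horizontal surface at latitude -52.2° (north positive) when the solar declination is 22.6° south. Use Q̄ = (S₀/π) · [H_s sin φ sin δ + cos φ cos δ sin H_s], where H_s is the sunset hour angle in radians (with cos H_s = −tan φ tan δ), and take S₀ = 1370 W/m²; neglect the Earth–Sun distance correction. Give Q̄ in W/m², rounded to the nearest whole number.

491 W/m²

cos H_s = −tan(-52.2°) · tan(-22.6°) = -0.5366, so H_s = arccos(-0.5366) = 122.45°. In radians, H_s = 2.1372.
H_s sin φ sin δ = 2.1372 × -0.7902 × -0.3843 = 0.6490.
cos φ cos δ sin H_s = 0.6129 × 0.9232 × 0.8438 = 0.4774.
Q̄ = (1370/π) × (0.6490 + 0.4774) = 436.08 × 1.1264 = 491.20 W/m².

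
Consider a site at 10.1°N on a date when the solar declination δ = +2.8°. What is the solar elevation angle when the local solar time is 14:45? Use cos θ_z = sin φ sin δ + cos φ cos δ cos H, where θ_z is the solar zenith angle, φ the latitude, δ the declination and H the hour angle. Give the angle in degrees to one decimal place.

Hour angle H = 15° × (14.75 − 12) = 41.25°.
cos θ_z = sin φ sin δ + cos φ cos δ cos H = (0.1754)(0.0488) + (0.9845)(0.9988)(0.7518) = 0.7478.
θ_z = arccos(0.7478) = 41.60°, so the elevation is 90° − 41.60° = 48.40°.

48.4°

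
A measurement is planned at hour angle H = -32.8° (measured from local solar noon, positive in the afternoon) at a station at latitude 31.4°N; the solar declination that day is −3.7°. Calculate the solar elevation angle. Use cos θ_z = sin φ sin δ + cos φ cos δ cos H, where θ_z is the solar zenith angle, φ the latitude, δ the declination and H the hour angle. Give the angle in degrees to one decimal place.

43.0°

cos θ_z = sin φ sin δ + cos φ cos δ cos H = (0.5210)(-0.0645) + (0.8536)(0.9979)(0.8406) = 0.6824.
θ_z = arccos(0.6824) = 46.97°, so the elevation is 90° − 46.97° = 43.03°.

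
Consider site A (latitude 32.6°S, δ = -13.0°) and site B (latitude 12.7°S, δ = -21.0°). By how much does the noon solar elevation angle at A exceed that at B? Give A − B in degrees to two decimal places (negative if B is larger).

A: 90° − |-32.6 − (-13.0)| = 70.40°.
B: 90° − |-12.7 − (-21.0)| = 81.70°.
A − B = 70.40 − 81.70 = -11.30°.

-11.30°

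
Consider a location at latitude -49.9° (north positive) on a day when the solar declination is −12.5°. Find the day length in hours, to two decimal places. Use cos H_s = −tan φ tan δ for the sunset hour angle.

cos H_s = −tan(-49.9°) · tan(-12.5°) = -0.2633, so H_s = arccos(-0.2633) = 105.27°.
Day length = 2 H_s / 15° h⁻¹ = 210.54° / 15 = 14.036 h.

14.04 hours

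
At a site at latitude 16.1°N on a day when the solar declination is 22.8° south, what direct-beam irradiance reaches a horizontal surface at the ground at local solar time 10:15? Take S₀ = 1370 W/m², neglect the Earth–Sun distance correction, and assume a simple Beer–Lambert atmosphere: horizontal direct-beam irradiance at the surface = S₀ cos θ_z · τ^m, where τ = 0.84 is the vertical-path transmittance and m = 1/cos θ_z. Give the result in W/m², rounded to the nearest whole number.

Hour angle H = 15° × (10.25 − 12) = -26.25°.
With φ = 16.1°, δ = -22.8°, H = -26.25°: sin φ sin δ = -0.1075, cos φ cos δ cos H = 0.7944, so cos θ_z = 0.6869.
Air mass m = 1/cos θ_z = 1/0.6869 = 1.456; τ^m = 0.84^1.456 = 0.7758.
Surface direct beam = 1370 × 0.6869 × 0.7758 = 730.07 W/m².

730 W/m²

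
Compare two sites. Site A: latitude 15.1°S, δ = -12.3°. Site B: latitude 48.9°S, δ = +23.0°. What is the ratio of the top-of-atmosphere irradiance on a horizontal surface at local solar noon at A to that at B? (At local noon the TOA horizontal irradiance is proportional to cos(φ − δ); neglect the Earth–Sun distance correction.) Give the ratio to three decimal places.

A: cos θ_z = cos(-15.1° − (-12.3°)) = 0.9988.
B: cos θ_z = cos(-48.9° − (23.0°)) = 0.3107.
Ratio A/B = 0.9988 / 0.3107 = 3.2147.

3.215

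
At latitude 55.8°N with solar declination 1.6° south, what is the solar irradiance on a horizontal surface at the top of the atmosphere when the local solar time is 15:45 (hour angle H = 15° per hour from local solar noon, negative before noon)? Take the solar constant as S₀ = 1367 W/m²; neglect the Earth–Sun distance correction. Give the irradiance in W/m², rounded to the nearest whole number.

395 W/m²

Hour angle H = 15° × (15.75 − 12) = 56.25°.
cos θ_z = sin(55.8°) sin(-1.6°) + cos(55.8°) cos(-1.6°) cos(56.25°) = -0.0231 + 0.3122 = 0.2891.
Top-of-atmosphere irradiance = S₀ cos θ_z = 1367 × 0.2891 = 395.20 W/m².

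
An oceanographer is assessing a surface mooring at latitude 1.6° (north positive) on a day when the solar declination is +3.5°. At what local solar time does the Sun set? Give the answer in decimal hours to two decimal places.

18.01 h

−tan φ tan δ = −(0.0279)(0.0612) = -0.0017; H_s = arccos(-0.0017) = 90.10°.
Sunset is at 12 + H_s/15 = 12 + 6.007 = 18.007 h local solar time.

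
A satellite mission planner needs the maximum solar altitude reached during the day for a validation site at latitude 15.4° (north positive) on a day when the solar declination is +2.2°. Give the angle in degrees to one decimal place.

76.8°

At local solar noon the hour angle is zero, so the elevation is 90° − |φ − δ| = 90° − |15.4° − (2.2°)| = 90° − 13.2° = 76.8°.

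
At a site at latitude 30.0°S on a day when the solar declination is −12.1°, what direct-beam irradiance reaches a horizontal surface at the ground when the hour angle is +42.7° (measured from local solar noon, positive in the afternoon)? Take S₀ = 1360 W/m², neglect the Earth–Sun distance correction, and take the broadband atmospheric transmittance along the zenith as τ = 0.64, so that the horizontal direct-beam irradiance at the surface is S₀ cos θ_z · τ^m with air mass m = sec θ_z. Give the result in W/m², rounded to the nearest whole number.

With φ = -30.0°, δ = -12.1°, H = 42.70°: sin φ sin δ = 0.1048, cos φ cos δ cos H = 0.6223, so cos θ_z = 0.7271.
Air mass m = 1/cos θ_z = 1/0.7271 = 1.375; τ^m = 0.64^1.375 = 0.5414.
Surface direct beam = 1360 × 0.7271 × 0.5414 = 535.37 W/m².

535 W/m²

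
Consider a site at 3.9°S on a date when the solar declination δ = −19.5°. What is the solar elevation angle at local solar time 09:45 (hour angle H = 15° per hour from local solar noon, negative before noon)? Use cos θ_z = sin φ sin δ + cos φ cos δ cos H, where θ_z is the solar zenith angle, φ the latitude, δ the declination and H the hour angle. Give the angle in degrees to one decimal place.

Hour angle H = 15° × (9.75 − 12) = -33.75°.
cos θ_z = sin(-3.9°) sin(-19.5°) + cos(-3.9°) cos(-19.5°) cos(-33.75°) = 0.0227 + 0.7820 = 0.8047.
θ_z = arccos(0.8047) = 36.42°, so the elevation is 90° − 36.42° = 53.58°.

53.6°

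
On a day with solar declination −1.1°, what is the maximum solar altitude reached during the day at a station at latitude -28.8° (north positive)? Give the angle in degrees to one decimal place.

At local solar noon the hour angle is zero, so the elevation is 90° − |φ − δ| = 90° − |-28.8° − (-1.1°)| = 90° − 27.7° = 62.3°.

62.3°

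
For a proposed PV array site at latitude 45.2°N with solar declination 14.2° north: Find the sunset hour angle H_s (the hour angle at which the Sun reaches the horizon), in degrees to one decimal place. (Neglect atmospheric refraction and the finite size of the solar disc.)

104.8°

cos H_s = −tan(45.2°) · tan(14.2°) = -0.2548, so H_s = arccos(-0.2548) = 104.76°.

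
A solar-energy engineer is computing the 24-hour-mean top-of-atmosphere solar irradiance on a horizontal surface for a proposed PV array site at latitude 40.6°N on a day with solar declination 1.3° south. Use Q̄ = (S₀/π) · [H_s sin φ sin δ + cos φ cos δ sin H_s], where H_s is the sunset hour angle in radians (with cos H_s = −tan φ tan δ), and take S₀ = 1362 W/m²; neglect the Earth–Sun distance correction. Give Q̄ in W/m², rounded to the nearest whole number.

cos H_s = −tan(40.6°) · tan(-1.3°) = 0.0195, so H_s = arccos(0.0195) = 88.88°. In radians, H_s = 1.5512.
H_s sin φ sin δ = 1.5512 × 0.6508 × -0.0227 = -0.0229.
cos φ cos δ sin H_s = 0.7593 × 0.9997 × 0.9998 = 0.7589.
Q̄ = (1362/π) × (-0.0229 + 0.7589) = 433.54 × 0.7360 = 319.09 W/m².

319 W/m²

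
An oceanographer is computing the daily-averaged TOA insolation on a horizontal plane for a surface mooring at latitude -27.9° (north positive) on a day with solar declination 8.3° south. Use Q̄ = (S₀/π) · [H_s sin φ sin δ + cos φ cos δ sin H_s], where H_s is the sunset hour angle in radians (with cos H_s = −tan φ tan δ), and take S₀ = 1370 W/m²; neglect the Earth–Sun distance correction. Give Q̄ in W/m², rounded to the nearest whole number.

−tan φ tan δ = −(-0.5295)(-0.1459) = -0.0773; H_s = arccos(-0.0773) = 94.43°. In radians, H_s = 1.6481.
H_s sin φ sin δ = 1.6481 × -0.4679 × -0.1444 = 0.1114.
cos φ cos δ sin H_s = 0.8838 × 0.9895 × 0.9970 = 0.8719.
Q̄ = (1370/π) × (0.1114 + 0.8719) = 436.08 × 0.9833 = 428.80 W/m².

429 W/m²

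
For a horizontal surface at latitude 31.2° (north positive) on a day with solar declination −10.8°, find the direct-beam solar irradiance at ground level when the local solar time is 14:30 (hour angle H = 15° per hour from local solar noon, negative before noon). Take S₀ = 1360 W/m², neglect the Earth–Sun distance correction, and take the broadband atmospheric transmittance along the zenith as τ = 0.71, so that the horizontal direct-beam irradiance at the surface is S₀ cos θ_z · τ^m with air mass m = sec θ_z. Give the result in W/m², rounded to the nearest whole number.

Hour angle H = 15° × (14.5 − 12) = 37.50°.
cos θ_z = sin(31.2°) sin(-10.8°) + cos(31.2°) cos(-10.8°) cos(37.50°) = -0.0971 + 0.6666 = 0.5695.
Air mass m = 1/cos θ_z = 1/0.5695 = 1.756; τ^m = 0.71^1.756 = 0.5480.
Surface direct beam = 1360 × 0.5695 × 0.5480 = 424.44 W/m².

424 W/m²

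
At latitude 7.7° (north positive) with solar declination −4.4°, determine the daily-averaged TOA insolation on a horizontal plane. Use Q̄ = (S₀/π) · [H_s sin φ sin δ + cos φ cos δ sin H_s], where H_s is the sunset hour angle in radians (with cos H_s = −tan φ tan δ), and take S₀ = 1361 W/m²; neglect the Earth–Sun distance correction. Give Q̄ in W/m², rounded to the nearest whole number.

421 W/m²

The sunset hour angle satisfies cos H_s = −tan φ tan δ = 0.0104, giving H_s = 89.40°. In radians, H_s = 1.5603.
H_s sin φ sin δ = 1.5603 × 0.1340 × -0.0767 = -0.0160.
cos φ cos δ sin H_s = 0.9910 × 0.9971 × 0.9999 = 0.9880.
Q̄ = (1361/π) × (-0.0160 + 0.9880) = 433.22 × 0.9720 = 421.09 W/m².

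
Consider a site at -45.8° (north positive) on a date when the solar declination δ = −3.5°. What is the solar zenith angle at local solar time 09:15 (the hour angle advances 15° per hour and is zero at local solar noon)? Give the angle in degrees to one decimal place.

Hour angle H = 15° × (9.25 − 12) = -41.25°.
cos θ_z = sin φ sin δ + cos φ cos δ cos H = (-0.7169)(-0.0610) + (0.6972)(0.9981)(0.7518) = 0.5669.
θ_z = arccos(0.5669) = 55.47°.

55.5°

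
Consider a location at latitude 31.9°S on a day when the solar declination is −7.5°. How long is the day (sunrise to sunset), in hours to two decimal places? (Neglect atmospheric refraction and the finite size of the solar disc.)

12.63 hours

cos H_s = −tan(-31.9°) · tan(-7.5°) = -0.0819, so H_s = arccos(-0.0819) = 94.70°.
Day length = 2 H_s / 15° h⁻¹ = 189.40° / 15 = 12.627 h.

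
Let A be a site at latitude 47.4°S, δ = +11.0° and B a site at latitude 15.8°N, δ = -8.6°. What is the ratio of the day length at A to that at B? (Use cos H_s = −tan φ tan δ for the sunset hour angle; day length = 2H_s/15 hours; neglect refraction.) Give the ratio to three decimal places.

A: H_s = arccos(−tan -47.4° · tan 11.0°) = 77.80°, so 2H_s/15 = 10.3733 h.
B: H_s = arccos(−tan 15.8° · tan -8.6°) = 87.55°, so 2H_s/15 = 11.6733 h.
Ratio A/B = 10.3733 / 11.6733 = 0.8886.

0.889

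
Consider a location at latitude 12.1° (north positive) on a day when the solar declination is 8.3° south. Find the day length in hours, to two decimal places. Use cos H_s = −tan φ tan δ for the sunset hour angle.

11.76 hours

−tan φ tan δ = −(0.2144)(-0.1459) = 0.0313; H_s = arccos(0.0313) = 88.21°.
Day length = 2 H_s / 15° h⁻¹ = 176.42° / 15 = 11.761 h.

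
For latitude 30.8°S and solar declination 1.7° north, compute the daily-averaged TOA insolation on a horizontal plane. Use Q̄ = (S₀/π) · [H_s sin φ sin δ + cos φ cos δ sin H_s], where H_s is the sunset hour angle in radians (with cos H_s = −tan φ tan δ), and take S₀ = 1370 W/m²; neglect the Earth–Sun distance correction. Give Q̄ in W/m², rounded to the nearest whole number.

364 W/m²

cos H_s = −tan(-30.8°) · tan(1.7°) = 0.0177, so H_s = arccos(0.0177) = 88.99°. In radians, H_s = 1.5532.
H_s sin φ sin δ = 1.5532 × -0.5120 × 0.0297 = -0.0236.
cos φ cos δ sin H_s = 0.8590 × 0.9996 × 0.9998 = 0.8585.
Q̄ = (1370/π) × (-0.0236 + 0.8585) = 436.08 × 0.8349 = 364.08 W/m².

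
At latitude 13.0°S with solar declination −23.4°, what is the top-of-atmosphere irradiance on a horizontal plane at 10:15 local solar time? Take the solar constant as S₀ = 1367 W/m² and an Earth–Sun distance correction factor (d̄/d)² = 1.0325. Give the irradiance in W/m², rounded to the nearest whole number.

1258 W/m²

Hour angle H = 15° × (10.25 − 12) = -26.25°.
cos θ_z = sin(-13.0°) sin(-23.4°) + cos(-13.0°) cos(-23.4°) cos(-26.25°) = 0.0893 + 0.8020 = 0.8913.
Top-of-atmosphere irradiance = S₀ (d̄/d)² cos θ_z = 1367 × 1.0325 × 0.8913 = 1258.01 W/m².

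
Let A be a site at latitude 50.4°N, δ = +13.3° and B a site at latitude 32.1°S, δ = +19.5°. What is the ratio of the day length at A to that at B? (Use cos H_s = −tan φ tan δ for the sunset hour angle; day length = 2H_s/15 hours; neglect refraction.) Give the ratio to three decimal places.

A: H_s = arccos(−tan 50.4° · tan 13.3°) = 106.60°, so 2H_s/15 = 14.2133 h.
B: H_s = arccos(−tan -32.1° · tan 19.5°) = 77.17°, so 2H_s/15 = 10.2893 h.
Ratio A/B = 14.2133 / 10.2893 = 1.3814.

1.381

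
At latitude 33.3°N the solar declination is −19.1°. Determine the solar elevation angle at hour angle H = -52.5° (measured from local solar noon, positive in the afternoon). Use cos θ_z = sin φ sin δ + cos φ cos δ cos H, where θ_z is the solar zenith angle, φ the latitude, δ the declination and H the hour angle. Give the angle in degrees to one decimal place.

With φ = 33.3°, δ = -19.1°, H = -52.50°: sin φ sin δ = -0.1797, cos φ cos δ cos H = 0.4808, so cos θ_z = 0.3011.
θ_z = arccos(0.3011) = 72.48°, so the elevation is 90° − 72.48° = 17.52°.

17.5°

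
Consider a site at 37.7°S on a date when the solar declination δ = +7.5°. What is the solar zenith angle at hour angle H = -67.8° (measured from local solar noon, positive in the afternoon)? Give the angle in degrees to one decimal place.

77.5°

With φ = -37.7°, δ = 7.5°, H = -67.80°: sin φ sin δ = -0.0798, cos φ cos δ cos H = 0.2964, so cos θ_z = 0.2166.
θ_z = arccos(0.2166) = 77.49°.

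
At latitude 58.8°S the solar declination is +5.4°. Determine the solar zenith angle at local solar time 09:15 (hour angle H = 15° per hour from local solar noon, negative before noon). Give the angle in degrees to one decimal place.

72.1°

Hour angle H = 15° × (9.25 − 12) = -41.25°.
cos θ_z = sin φ sin δ + cos φ cos δ cos H = (-0.8554)(0.0941) + (0.5180)(0.9956)(0.7518) = 0.3072.
θ_z = arccos(0.3072) = 72.11°.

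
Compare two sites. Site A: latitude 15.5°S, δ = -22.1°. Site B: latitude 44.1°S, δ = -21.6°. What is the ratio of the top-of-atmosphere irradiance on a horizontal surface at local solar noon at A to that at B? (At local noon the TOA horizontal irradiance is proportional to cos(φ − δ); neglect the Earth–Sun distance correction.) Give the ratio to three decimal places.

1.075

A: cos θ_z = cos(-15.5° − (-22.1°)) = 0.9934.
B: cos θ_z = cos(-44.1° − (-21.6°)) = 0.9239.
Ratio A/B = 0.9934 / 0.9239 = 1.0752.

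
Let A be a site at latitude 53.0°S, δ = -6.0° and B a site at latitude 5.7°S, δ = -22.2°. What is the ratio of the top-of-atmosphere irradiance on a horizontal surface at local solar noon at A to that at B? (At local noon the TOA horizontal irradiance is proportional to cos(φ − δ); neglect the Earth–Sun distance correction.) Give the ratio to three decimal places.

A: cos θ_z = cos(-53.0° − (-6.0°)) = 0.6820.
B: cos θ_z = cos(-5.7° − (-22.2°)) = 0.9588.
Ratio A/B = 0.6820 / 0.9588 = 0.7113.

0.711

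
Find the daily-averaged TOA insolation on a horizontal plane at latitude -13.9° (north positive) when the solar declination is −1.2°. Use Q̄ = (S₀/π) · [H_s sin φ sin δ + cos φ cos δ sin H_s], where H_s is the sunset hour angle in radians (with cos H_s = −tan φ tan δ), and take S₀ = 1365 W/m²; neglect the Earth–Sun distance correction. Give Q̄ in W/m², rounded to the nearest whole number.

425 W/m²

cos H_s = −tan(-13.9°) · tan(-1.2°) = -0.0052, so H_s = arccos(-0.0052) = 90.30°. In radians, H_s = 1.5760.
H_s sin φ sin δ = 1.5760 × -0.2402 × -0.0209 = 0.0079.
cos φ cos δ sin H_s = 0.9707 × 0.9998 × 1.0000 = 0.9705.
Q̄ = (1365/π) × (0.0079 + 0.9705) = 434.49 × 0.9784 = 425.11 W/m².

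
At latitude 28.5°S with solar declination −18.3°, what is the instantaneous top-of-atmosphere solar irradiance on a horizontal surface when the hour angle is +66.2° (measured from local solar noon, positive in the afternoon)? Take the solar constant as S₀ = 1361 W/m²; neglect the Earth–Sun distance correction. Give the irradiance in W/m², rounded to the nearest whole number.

With φ = -28.5°, δ = -18.3°, H = 66.20°: sin φ sin δ = 0.1498, cos φ cos δ cos H = 0.3367, so cos θ_z = 0.4865.
Top-of-atmosphere irradiance = S₀ cos θ_z = 1361 × 0.4865 = 662.13 W/m².

662 W/m²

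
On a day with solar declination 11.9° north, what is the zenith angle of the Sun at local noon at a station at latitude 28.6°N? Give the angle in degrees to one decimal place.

16.7°

At local solar noon the hour angle is zero, so the zenith angle is |φ − δ| = |28.6° − (11.9°)| = 16.7°.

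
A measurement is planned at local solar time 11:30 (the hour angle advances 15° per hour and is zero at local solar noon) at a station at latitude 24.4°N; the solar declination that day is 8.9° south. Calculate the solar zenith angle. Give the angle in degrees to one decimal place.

Hour angle H = 15° × (11.5 − 12) = -7.50°.
With φ = 24.4°, δ = -8.9°, H = -7.50°: sin φ sin δ = -0.0639, cos φ cos δ cos H = 0.8920, so cos θ_z = 0.8281.
θ_z = arccos(0.8281) = 34.10°.

34.1°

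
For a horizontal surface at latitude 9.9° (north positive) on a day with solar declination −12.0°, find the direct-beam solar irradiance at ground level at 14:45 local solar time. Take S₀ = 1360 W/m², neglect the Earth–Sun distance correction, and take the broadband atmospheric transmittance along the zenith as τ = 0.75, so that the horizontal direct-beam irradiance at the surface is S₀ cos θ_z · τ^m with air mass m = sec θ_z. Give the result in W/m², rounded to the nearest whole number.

617 W/m²

Hour angle H = 15° × (14.75 − 12) = 41.25°.
With φ = 9.9°, δ = -12.0°, H = 41.25°: sin φ sin δ = -0.0357, cos φ cos δ cos H = 0.7245, so cos θ_z = 0.6888.
Air mass m = 1/cos θ_z = 1/0.6888 = 1.452; τ^m = 0.75^1.452 = 0.6586.
Surface direct beam = 1360 × 0.6888 × 0.6586 = 616.96 W/m².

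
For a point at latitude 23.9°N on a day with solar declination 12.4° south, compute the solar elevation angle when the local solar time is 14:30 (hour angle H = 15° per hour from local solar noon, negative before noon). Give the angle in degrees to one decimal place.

38.4°

Hour angle H = 15° × (14.5 − 12) = 37.50°.
cos θ_z = sin(23.9°) sin(-12.4°) + cos(23.9°) cos(-12.4°) cos(37.50°) = -0.0870 + 0.7084 = 0.6214.
θ_z = arccos(0.6214) = 51.58°, so the elevation is 90° − 51.58° = 38.42°.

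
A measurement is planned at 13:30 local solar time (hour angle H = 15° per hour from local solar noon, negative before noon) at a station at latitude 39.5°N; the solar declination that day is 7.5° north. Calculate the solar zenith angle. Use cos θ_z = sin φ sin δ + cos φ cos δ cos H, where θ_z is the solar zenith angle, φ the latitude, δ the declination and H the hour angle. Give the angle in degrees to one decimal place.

Hour angle H = 15° × (13.5 − 12) = 22.50°.
cos θ_z = sin φ sin δ + cos φ cos δ cos H = (0.6361)(0.1305) + (0.7716)(0.9914)(0.9239) = 0.7898.
θ_z = arccos(0.7898) = 37.83°.

37.8°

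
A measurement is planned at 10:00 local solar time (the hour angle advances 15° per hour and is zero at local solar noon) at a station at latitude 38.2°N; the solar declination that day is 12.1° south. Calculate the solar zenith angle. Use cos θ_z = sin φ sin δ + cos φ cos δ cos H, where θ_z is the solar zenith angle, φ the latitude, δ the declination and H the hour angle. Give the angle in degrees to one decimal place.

Hour angle H = 15° × (10 − 12) = -30.00°.
cos θ_z = sin φ sin δ + cos φ cos δ cos H = (0.6184)(-0.2096) + (0.7859)(0.9778)(0.8660) = 0.5359.
θ_z = arccos(0.5359) = 57.60°.

57.6°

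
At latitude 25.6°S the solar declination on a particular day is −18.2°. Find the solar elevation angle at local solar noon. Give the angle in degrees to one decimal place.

82.6°

At local solar noon the hour angle is zero, so the elevation is 90° − |φ − δ| = 90° − |-25.6° − (-18.2°)| = 90° − 7.4° = 82.6°.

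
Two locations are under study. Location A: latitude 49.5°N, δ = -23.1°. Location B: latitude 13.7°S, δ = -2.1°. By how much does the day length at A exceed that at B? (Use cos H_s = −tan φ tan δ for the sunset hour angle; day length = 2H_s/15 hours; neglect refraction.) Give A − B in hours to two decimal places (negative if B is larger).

-4.06 h

A: H_s = arccos(−tan 49.5° · tan -23.1°) = 60.04°, so 2H_s/15 = 8.0053 h.
B: H_s = arccos(−tan -13.7° · tan -2.1°) = 90.51°, so 2H_s/15 = 12.0680 h.
A − B = 8.0053 − 12.0680 = -4.0627 h.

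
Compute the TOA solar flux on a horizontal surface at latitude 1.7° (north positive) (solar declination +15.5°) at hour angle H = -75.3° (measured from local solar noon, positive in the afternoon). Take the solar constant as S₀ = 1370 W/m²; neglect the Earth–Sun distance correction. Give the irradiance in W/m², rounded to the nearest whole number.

346 W/m²

cos θ_z = sin(1.7°) sin(15.5°) + cos(1.7°) cos(15.5°) cos(-75.30°) = 0.0079 + 0.2444 = 0.2523.
Top-of-atmosphere irradiance = S₀ cos θ_z = 1370 × 0.2523 = 345.65 W/m².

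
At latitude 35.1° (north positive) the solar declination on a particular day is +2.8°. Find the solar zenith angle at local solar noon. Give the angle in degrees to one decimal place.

At local solar noon the hour angle is zero, so the zenith angle is |φ − δ| = |35.1° − (2.8°)| = 32.3°.

32.3°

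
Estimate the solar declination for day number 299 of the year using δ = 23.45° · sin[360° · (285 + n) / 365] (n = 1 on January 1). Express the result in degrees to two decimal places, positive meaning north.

-13.78°

360 × (285 + 299) / 365 = 576.000°; sin(576.000°) = -0.5878.
δ = 23.45 × -0.5878 = -13.784° ≈ -13.78°.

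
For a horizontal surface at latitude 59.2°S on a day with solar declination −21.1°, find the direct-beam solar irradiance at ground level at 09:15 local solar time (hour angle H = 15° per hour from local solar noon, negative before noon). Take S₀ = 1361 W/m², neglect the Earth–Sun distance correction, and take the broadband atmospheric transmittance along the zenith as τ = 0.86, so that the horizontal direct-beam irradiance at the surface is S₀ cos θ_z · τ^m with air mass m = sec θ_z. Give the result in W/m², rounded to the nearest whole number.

Hour angle H = 15° × (9.25 − 12) = -41.25°.
cos θ_z = sin φ sin δ + cos φ cos δ cos H = (-0.8590)(-0.3600) + (0.5120)(0.9330)(0.7518) = 0.6684.
Air mass m = 1/cos θ_z = 1/0.6684 = 1.496; τ^m = 0.86^1.496 = 0.7980.
Surface direct beam = 1361 × 0.6684 × 0.7980 = 725.93 W/m².

726 W/m²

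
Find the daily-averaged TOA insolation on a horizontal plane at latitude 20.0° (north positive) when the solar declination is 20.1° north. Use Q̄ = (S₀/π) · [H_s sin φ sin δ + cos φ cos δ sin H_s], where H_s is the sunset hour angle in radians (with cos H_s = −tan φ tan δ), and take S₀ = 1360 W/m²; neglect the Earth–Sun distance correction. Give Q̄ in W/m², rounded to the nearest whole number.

465 W/m²

−tan φ tan δ = −(0.3640)(0.3659) = -0.1332; H_s = arccos(-0.1332) = 97.65°. In radians, H_s = 1.7043.
H_s sin φ sin δ = 1.7043 × 0.3420 × 0.3437 = 0.2003.
cos φ cos δ sin H_s = 0.9397 × 0.9391 × 0.9911 = 0.8746.
Q̄ = (1360/π) × (0.2003 + 0.8746) = 432.90 × 1.0749 = 465.32 W/m².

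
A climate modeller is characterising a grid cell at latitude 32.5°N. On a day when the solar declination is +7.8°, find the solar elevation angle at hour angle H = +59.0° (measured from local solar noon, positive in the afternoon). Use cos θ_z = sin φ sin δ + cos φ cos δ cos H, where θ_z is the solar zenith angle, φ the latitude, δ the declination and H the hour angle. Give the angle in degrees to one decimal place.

30.2°

cos θ_z = sin φ sin δ + cos φ cos δ cos H = (0.5373)(0.1357) + (0.8434)(0.9907)(0.5150) = 0.5032.
θ_z = arccos(0.5032) = 59.79°, so the elevation is 90° − 59.79° = 30.21°.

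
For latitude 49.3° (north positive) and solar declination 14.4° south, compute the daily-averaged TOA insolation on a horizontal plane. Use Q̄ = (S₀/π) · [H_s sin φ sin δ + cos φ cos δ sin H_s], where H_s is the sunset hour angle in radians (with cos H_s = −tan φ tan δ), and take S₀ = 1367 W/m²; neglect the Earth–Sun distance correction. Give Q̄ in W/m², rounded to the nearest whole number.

158 W/m²

The sunset hour angle satisfies cos H_s = −tan φ tan δ = 0.2985, giving H_s = 72.63°. In radians, H_s = 1.2676.
H_s sin φ sin δ = 1.2676 × 0.7581 × -0.2487 = -0.2390.
cos φ cos δ sin H_s = 0.6521 × 0.9686 × 0.9544 = 0.6028.
Q̄ = (1367/π) × (-0.2390 + 0.6028) = 435.13 × 0.3638 = 158.30 W/m².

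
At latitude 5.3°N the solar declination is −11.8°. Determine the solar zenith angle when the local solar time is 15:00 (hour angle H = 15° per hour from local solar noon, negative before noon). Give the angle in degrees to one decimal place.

47.9°

Hour angle H = 15° × (15 − 12) = 45.00°.
cos θ_z = sin(5.3°) sin(-11.8°) + cos(5.3°) cos(-11.8°) cos(45.00°) = -0.0189 + 0.6892 = 0.6703.
θ_z = arccos(0.6703) = 47.91°.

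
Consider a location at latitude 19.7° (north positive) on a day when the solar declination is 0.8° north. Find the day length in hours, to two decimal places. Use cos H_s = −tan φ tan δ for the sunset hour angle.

12.04 hours

The sunset hour angle satisfies cos H_s = −tan φ tan δ = -0.0050, giving H_s = 90.29°.
Day length = 2 H_s / 15° h⁻¹ = 180.58° / 15 = 12.039 h.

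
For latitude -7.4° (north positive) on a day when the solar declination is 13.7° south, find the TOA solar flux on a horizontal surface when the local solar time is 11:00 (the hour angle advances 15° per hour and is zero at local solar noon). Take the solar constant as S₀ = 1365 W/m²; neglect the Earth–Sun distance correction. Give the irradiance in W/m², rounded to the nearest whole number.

Hour angle H = 15° × (11 − 12) = -15.00°.
cos θ_z = sin(-7.4°) sin(-13.7°) + cos(-7.4°) cos(-13.7°) cos(-15.00°) = 0.0305 + 0.9306 = 0.9611.
Top-of-atmosphere irradiance = S₀ cos θ_z = 1365 × 0.9611 = 1311.90 W/m².

1312 W/m²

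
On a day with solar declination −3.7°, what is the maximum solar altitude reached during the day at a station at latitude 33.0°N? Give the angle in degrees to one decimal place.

53.3°

At local solar noon the hour angle is zero, so the elevation is 90° − |φ − δ| = 90° − |33.0° − (-3.7°)| = 90° − 36.7° = 53.3°.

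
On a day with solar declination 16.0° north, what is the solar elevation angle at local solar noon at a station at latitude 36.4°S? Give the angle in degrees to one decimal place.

37.6°

At local solar noon the hour angle is zero, so the elevation is 90° − |φ − δ| = 90° − |-36.4° − (16.0°)| = 90° − 52.4° = 37.6°.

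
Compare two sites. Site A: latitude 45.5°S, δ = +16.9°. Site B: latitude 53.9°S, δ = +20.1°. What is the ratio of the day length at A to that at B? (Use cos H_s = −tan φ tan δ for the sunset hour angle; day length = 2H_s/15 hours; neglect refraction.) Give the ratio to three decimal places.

1.202

A: H_s = arccos(−tan -45.5° · tan 16.9°) = 71.99°, so 2H_s/15 = 9.5987 h.
B: H_s = arccos(−tan -53.9° · tan 20.1°) = 59.88°, so 2H_s/15 = 7.9840 h.
Ratio A/B = 9.5987 / 7.9840 = 1.2022.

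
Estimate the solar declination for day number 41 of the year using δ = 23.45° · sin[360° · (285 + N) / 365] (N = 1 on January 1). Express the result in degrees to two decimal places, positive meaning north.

360 × (285 + 41) / 365 = 321.534°; sin(321.534°) = -0.6221.
δ = 23.45 × -0.6221 = -14.588° ≈ -14.59°.

-14.59°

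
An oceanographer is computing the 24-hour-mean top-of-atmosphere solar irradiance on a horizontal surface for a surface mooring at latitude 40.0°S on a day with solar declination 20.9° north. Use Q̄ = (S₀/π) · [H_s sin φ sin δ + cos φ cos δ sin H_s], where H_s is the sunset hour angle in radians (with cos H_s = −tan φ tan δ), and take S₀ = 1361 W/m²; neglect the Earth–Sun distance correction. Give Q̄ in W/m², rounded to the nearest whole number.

170 W/m²

The sunset hour angle satisfies cos H_s = −tan φ tan δ = 0.3204, giving H_s = 71.31°. In radians, H_s = 1.2446.
H_s sin φ sin δ = 1.2446 × -0.6428 × 0.3567 = -0.2854.
cos φ cos δ sin H_s = 0.7660 × 0.9342 × 0.9473 = 0.6779.
Q̄ = (1361/π) × (-0.2854 + 0.6779) = 433.22 × 0.3925 = 170.04 W/m².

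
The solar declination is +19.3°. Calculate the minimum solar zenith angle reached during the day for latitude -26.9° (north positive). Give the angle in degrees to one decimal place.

At local solar noon the hour angle is zero, so the zenith angle is |φ − δ| = |-26.9° − (19.3°)| = 46.2°.

46.2°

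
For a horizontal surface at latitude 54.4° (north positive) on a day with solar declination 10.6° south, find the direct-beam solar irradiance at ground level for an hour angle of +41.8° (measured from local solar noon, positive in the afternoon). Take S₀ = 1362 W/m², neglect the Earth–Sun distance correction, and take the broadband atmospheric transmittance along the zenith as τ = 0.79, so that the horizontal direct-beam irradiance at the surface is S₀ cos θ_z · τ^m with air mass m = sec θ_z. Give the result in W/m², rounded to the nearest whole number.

cos θ_z = sin φ sin δ + cos φ cos δ cos H = (0.8131)(-0.1840) + (0.5821)(0.9829)(0.7455) = 0.2769.
Air mass m = 1/cos θ_z = 1/0.2769 = 3.611; τ^m = 0.79^3.611 = 0.4269.
Surface direct beam = 1362 × 0.2769 × 0.4269 = 161.00 W/m².

161 W/m²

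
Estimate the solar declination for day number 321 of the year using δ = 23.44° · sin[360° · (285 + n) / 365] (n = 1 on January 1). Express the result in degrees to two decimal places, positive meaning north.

360 × (285 + 321) / 365 = 597.699°; sin(597.699°) = -0.8453.
δ = 23.44 × -0.8453 = -19.814° ≈ -19.81°.

-19.81°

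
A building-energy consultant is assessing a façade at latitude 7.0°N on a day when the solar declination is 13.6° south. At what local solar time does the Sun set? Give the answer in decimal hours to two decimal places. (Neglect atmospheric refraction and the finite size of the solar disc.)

cos H_s = −tan(7.0°) · tan(-13.6°) = 0.0297, so H_s = arccos(0.0297) = 88.30°.
Sunset is at 12 + H_s/15 = 12 + 5.887 = 17.887 h local solar time.

17.89 h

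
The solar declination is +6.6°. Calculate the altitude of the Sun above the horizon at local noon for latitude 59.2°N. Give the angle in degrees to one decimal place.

At local solar noon the hour angle is zero, so the elevation is 90° − |φ − δ| = 90° − |59.2° − (6.6°)| = 90° − 52.6° = 37.4°.

37.4°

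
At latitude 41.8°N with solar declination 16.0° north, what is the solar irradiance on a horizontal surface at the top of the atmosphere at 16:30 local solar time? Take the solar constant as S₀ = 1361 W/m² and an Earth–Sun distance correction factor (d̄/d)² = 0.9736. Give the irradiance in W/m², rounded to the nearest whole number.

Hour angle H = 15° × (16.5 − 12) = 67.50°.
With φ = 41.8°, δ = 16.0°, H = 67.50°: sin φ sin δ = 0.1837, cos φ cos δ cos H = 0.2742, so cos θ_z = 0.4579.
Top-of-atmosphere irradiance = S₀ (d̄/d)² cos θ_z = 1361 × 0.9736 × 0.4579 = 606.75 W/m².

607 W/m²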